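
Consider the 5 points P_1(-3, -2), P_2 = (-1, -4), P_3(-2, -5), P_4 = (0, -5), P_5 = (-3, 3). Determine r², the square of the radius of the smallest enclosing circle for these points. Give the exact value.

A smallest enclosing disk is always determined by at most three of the input points on its boundary.
The farthest pair is P_4–P_5 with squared distance 73. The circle on this segment as diameter has centre (-1.5, -1) and r² = 73/4 = 18.25.
Check P_1: distance² to centre = 3.25 ≤ 18.25, so it lies inside.
All remaining points lie in this disk, and no smaller disk contains both endpoints, so this is the minimum enclosing circle.

18.25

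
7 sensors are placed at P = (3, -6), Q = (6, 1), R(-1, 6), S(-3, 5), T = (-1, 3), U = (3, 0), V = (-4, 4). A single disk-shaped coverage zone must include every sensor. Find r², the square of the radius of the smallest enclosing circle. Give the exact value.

3925/98

By Welzl's lemma the MEC is supported by two points (diametrically opposite) or three points (on a circumcircle).
The minimum enclosing circle is determined by three boundary points: P, R, S.
Their circumcentre is (11/14, -1/14) with r² = 3925/98.
The farthest remaining point V is at distance² 3869/98 ≤ 3925/98.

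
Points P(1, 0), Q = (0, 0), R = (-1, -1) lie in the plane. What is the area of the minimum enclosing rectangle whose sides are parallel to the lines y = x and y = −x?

1.5

In coordinates u = x + y, v = x − y the rectangle is axis-aligned; the map (x,y)→(u,v) scales areas by 2.
u-values: 1, 0, -2; range = 1 − (-2) = 3.
v-values: 1, 0, 0; range = 1 − 0 = 1.
Area = (3 × 1) / 2 = 1.5.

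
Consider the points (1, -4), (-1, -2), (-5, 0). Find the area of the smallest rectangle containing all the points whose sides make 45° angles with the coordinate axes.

In coordinates u = x + y, v = x − y the rectangle is axis-aligned; the map (x,y)→(u,v) scales areas by 2.
u-values: -3, -3, -5; range = -3 − (-5) = 2.
v-values: 5, 1, -5; range = 5 − (-5) = 10.
Area = (2 × 10) / 2 = 10.

10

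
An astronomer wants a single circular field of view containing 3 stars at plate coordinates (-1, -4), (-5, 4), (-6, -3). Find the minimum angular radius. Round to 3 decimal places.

Call the three points A, B, C in the order given.
Side lengths²: AB² = 80, AC² = 26, BC² = 50.
Since AB² = 80 ≥ 50 + 26 = 76, the angle opposite AB is not acute, so the smallest enclosing circle has AB as diameter.
Centre = midpoint of AB = (-3, 0), r² = 80/4 = 20.
r = √20 ≈ 4.472.

4.472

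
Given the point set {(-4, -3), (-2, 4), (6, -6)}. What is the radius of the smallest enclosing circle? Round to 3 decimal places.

Call the three points A, B, C in the order given.
Side lengths²: AB² = 53, AC² = 109, BC² = 164.
Since BC² = 164 ≥ 109 + 53 = 162, the angle opposite BC is not acute, so the smallest enclosing circle has BC as diameter.
Centre = midpoint of BC = (2, -1), r² = 164/4 = 41.
r = √41 ≈ 6.403.

6.403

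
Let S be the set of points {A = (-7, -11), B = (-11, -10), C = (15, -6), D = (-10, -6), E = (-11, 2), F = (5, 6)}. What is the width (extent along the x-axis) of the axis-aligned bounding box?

max x = 15, min x = -11, so width = 26.

26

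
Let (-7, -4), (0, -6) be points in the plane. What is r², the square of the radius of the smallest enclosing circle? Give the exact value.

13.25

The smallest circle enclosing two points has them as diameter endpoints.
Centre = midpoint = (-3.5, -5); r² = |(-7, -4)−(0, -6)|²/4 = 53/4 = 13.25.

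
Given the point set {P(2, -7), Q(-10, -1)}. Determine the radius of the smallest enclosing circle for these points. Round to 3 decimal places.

6.708

The smallest circle enclosing two points has them as diameter endpoints.
Centre = midpoint = (-4, -4); r² = |PQ|²/4 = 180/4 = 45.
r = √45 ≈ 6.708.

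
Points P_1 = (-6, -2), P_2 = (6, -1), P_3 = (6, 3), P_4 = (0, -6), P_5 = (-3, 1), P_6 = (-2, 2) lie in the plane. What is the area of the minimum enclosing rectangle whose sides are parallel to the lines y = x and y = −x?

In coordinates u = x + y, v = x − y the rectangle is axis-aligned; the map (x,y)→(u,v) scales areas by 2.
u-values: -8, 5, 9, -6, -2, 0; range = 9 − (-8) = 17.
v-values: -4, 7, 3, 6, -4, -4; range = 7 − (-4) = 11.
Area = (17 × 11) / 2 = 93.5.

93.5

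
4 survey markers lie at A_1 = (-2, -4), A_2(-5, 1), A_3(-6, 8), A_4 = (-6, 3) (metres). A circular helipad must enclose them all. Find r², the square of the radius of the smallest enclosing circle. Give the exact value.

40

A smallest enclosing disk is always determined by at most three of the input points on its boundary.
The farthest pair is A_1–A_3 with squared distance 160. The circle on this segment as diameter has centre (-4, 2) and r² = 160/4 = 40.
Check A_2: distance² to centre = 2 ≤ 40, so it lies inside.
All remaining points lie in this disk, and no smaller disk contains both endpoints, so this is the minimum enclosing circle.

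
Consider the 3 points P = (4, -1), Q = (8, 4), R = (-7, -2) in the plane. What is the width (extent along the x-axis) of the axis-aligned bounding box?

15

max x = 8, min x = -7, so width = 15.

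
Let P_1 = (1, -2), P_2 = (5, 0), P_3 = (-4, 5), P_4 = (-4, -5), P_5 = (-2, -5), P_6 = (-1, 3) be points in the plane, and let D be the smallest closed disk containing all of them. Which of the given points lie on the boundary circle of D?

The minimum enclosing circle is determined by three boundary points: P_2, P_3, P_4.
Their circumcentre is (-8/9, 0) with r² = 2809/81.
The farthest remaining point P_5 is at distance² 2125/81 ≤ 2809/81.
The points at distance exactly r from the centre are P_2, P_3, P_4 — 3 points.

P_2, P_3, P_4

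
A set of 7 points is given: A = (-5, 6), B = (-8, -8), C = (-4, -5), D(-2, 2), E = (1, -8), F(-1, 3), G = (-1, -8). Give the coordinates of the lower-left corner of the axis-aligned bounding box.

(-8, -8)

x-range [-8, 1], y-range [-8, 6].
The lower-left corner is (-8, -8).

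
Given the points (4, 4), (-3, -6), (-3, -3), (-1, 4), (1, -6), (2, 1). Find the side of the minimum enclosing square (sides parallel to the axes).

10

The bounding box has width 7 and height 10.
An axis-aligned square enclosing the set must have side ≥ max(width, height).
So the minimum side is max(7, 10) = 10.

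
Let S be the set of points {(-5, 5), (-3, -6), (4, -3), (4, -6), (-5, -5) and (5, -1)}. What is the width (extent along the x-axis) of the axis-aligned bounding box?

max x = 5, min x = -5, so width = 10.

10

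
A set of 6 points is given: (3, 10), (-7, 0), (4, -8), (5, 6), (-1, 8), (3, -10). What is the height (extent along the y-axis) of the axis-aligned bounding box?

20

max y = 10, min y = -10, so height = 20.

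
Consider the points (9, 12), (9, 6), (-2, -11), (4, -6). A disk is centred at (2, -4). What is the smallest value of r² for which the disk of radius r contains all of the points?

The required radius is the distance from (2, -4) to the farthest point.
Squared distances: 305, 149, 65, 8.
Maximum is 305, attained at (9, 12).

305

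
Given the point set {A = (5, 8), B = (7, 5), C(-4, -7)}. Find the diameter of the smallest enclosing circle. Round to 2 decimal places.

17.49

Side lengths²: AB² = 13, AC² = 306, BC² = 265.
Since AC² = 306 ≥ 265 + 13 = 278, the angle opposite AC is not acute, so the smallest enclosing circle has AC as diameter.
Centre = midpoint of AC = (0.5, 0.5), r² = 306/4 = 76.5.
Diameter = 2r = 2√(76.5) ≈ 17.49.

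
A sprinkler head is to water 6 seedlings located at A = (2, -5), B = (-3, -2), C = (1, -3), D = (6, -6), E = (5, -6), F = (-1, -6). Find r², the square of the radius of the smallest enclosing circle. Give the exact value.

The minimum enclosing circle of a finite set is fixed by two of the points (as a diameter) or three (as a circumcircle).
The farthest pair is B–D with squared distance 97. The circle on this segment as diameter has centre (1.5, -4) and r² = 97/4 = 24.25.
Check A: distance² to centre = 1.25 ≤ 24.25, so it lies inside.
All remaining points lie in this disk, and no smaller disk contains both endpoints, so this is the minimum enclosing circle.

24.25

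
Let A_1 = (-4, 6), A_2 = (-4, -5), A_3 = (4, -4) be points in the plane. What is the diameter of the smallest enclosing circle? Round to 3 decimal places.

12.906

Side lengths²: A_1A_2² = 121, A_1A_3² = 164, A_2A_3² = 65.
Since A_1A_3² = 164 < 121 + 65 = 186, the triangle is acute, so the smallest enclosing circle is the circumcircle.
Circumcentre = (-0.625, 0.5), r² = 41.640625.
Diameter = 2r = 2√(41.640625) ≈ 12.906.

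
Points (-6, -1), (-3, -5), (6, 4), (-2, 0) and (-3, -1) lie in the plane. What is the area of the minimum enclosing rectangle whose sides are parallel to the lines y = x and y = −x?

63

In coordinates u = x + y, v = x − y the rectangle is axis-aligned; the map (x,y)→(u,v) scales areas by 2.
u-values: -7, -8, 10, -2, -4; range = 10 − (-8) = 18.
v-values: -5, 2, 2, -2, -2; range = 2 − (-5) = 7.
Area = (18 × 7) / 2 = 63.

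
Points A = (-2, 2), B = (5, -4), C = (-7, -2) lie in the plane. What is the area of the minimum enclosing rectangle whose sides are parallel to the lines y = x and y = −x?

70

In coordinates u = x + y, v = x − y the rectangle is axis-aligned; the map (x,y)→(u,v) scales areas by 2.
u-values: 0, 1, -9; range = 1 − (-9) = 10.
v-values: -4, 9, -5; range = 9 − (-5) = 14.
Area = (10 × 14) / 2 = 70.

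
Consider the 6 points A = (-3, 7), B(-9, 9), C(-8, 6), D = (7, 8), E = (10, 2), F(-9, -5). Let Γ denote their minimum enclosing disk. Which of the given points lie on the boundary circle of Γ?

The minimum enclosing circle is determined by three boundary points: B, E, F.
Their circumcentre is (-15/19, 2) with r² = 42025/361.
The farthest remaining point D is at distance² 34900/361 ≤ 42025/361.
The points at distance exactly r from the centre are B, E, F — 3 points.

B, E, F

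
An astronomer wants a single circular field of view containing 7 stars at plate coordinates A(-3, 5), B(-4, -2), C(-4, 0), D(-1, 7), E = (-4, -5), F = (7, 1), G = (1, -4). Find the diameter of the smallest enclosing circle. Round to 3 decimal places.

The minimum enclosing circle of a finite set is fixed by two of the points (as a diameter) or three (as a circumcircle).
The minimum enclosing circle is determined by three boundary points: D, E, F.
Their circumcentre is (9/38, 6/19) with r² = 66725/1444.
The farthest remaining point A is at distance² 46813/1444 ≤ 66725/1444.
Diameter = 2r = 2√(66725/1444) ≈ 13.595.

13.595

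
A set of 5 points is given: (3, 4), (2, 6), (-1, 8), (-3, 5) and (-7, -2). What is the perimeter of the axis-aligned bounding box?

Width = max x − min x = 3 − (-7) = 10.
Height = max y − min y = 8 − (-2) = 10.
Perimeter = 2(10 + 10) = 40.

40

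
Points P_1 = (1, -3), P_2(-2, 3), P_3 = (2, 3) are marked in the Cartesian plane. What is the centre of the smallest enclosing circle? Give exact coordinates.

Side lengths²: P_1P_2² = 45, P_1P_3² = 37, P_2P_3² = 16.
Since P_1P_2² = 45 < 37 + 16 = 53, the triangle is acute, so the smallest enclosing circle is the circumcircle.
Circumcentre = (0, 0.25), r² = 11.5625.
Centre = (0, 0.25).

(0, 0.25)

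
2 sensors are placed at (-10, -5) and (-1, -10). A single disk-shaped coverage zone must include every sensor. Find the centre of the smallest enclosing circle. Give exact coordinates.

The smallest circle enclosing two points has them as diameter endpoints.
Centre = midpoint = (-5.5, -7.5); r² = |(-10, -5)−(-1, -10)|²/4 = 106/4 = 26.5.
Centre = (-5.5, -7.5).

(-5.5, -7.5)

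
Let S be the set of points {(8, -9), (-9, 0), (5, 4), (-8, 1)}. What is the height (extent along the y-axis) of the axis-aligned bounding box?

13

max y = 4, min y = -9, so height = 13.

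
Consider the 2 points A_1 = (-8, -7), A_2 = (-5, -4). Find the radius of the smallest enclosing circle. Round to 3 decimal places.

The smallest circle enclosing two points has them as diameter endpoints.
Centre = midpoint = (-6.5, -5.5); r² = |A_1A_2|²/4 = 18/4 = 4.5.
r = √(4.5) ≈ 2.121.

2.121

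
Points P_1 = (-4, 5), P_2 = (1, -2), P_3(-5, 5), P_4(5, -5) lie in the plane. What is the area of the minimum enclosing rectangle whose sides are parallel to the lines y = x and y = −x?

In coordinates u = x + y, v = x − y the rectangle is axis-aligned; the map (x,y)→(u,v) scales areas by 2.
u-values: 1, -1, 0, 0; range = 1 − (-1) = 2.
v-values: -9, 3, -10, 10; range = 10 − (-10) = 20.
Area = (2 × 20) / 2 = 20.

20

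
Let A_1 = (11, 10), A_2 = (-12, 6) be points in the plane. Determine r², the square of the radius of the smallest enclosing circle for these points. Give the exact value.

136.25

The smallest circle enclosing two points has them as diameter endpoints.
Centre = midpoint = (-0.5, 8); r² = |A_1A_2|²/4 = 545/4 = 136.25.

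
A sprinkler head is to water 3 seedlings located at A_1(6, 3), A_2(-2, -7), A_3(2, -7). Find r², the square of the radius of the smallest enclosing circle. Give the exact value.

41

Side lengths²: A_1A_2² = 164, A_1A_3² = 116, A_2A_3² = 16.
Since A_1A_2² = 164 ≥ 116 + 16 = 132, the angle opposite A_1A_2 is not acute, so the smallest enclosing circle has A_1A_2 as diameter.
Centre = midpoint of A_1A_2 = (2, -2), r² = 164/4 = 41.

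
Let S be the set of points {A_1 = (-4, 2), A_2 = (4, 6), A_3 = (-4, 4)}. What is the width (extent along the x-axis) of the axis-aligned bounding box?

max x = 4, min x = -4, so width = 8.

8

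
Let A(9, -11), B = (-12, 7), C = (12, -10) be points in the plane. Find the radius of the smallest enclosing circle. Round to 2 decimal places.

14.71

Side lengths²: AB² = 765, AC² = 10, BC² = 865.
Since BC² = 865 ≥ 765 + 10 = 775, the angle opposite BC is not acute, so the smallest enclosing circle has BC as diameter.
Centre = midpoint of BC = (0, -1.5), r² = 865/4 = 216.25.
r = √(216.25) ≈ 14.71.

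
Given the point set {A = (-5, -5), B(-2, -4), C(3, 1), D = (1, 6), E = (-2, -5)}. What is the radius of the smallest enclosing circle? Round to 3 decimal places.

The farthest pair is A–D with squared distance 157. The circle on this segment as diameter has centre (-2, 0.5) and r² = 157/4 = 39.25.
Check B: distance² to centre = 20.25 ≤ 39.25, so it lies inside.
All remaining points lie in this disk, and no smaller disk contains both endpoints, so this is the minimum enclosing circle.
r = √(39.25) ≈ 6.265.

6.265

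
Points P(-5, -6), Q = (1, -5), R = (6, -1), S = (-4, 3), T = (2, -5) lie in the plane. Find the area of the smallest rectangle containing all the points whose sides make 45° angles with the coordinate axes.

In coordinates u = x + y, v = x − y the rectangle is axis-aligned; the map (x,y)→(u,v) scales areas by 2.
u-values: -11, -4, 5, -1, -3; range = 5 − (-11) = 16.
v-values: 1, 6, 7, -7, 7; range = 7 − (-7) = 14.
Area = (16 × 14) / 2 = 112.

112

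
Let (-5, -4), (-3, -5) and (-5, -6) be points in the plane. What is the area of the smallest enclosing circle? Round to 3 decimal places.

4.909

Call the three points A, B, C in the order given.
Side lengths²: AB² = 5, AC² = 4, BC² = 5.
Since BC² = 5 < 5 + 4 = 9, the triangle is acute, so the smallest enclosing circle is the circumcircle.
Circumcentre = (-4.25, -5), r² = 1.5625.
Area = π·r² = π·1.5625 ≈ 4.909.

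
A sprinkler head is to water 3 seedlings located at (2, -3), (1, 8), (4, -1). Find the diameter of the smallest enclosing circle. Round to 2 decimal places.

11.05

Call the three points A, B, C in the order given.
Side lengths²: AB² = 122, AC² = 8, BC² = 90.
Since AB² = 122 ≥ 90 + 8 = 98, the angle opposite AB is not acute, so the smallest enclosing circle has AB as diameter.
Centre = midpoint of AB = (1.5, 2.5), r² = 122/4 = 30.5.
Diameter = 2r = 2√(30.5) ≈ 11.05.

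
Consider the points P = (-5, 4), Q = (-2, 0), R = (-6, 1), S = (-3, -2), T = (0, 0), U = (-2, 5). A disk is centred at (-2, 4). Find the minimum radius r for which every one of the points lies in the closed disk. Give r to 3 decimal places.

The required radius is the distance from (-2, 4) to the farthest point.
Squared distances: 9, 16, 25, 37, 20, 1.
Maximum is 37, attained at S.
r = √37 ≈ 6.083.

6.083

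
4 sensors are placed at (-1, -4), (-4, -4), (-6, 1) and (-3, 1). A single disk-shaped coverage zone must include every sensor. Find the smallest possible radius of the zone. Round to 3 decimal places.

3.536

A smallest enclosing disk is always determined by at most three of the input points on its boundary.
The farthest pair is (-1, -4)–(-6, 1) with squared distance 50. The circle on this segment as diameter has centre (-3.5, -1.5) and r² = 50/4 = 12.5.
Check (-4, -4): distance² to centre = 6.5 ≤ 12.5, so it lies inside.
All remaining points lie in this disk, and no smaller disk contains both endpoints, so this is the minimum enclosing circle.
r = √(12.5) ≈ 3.536.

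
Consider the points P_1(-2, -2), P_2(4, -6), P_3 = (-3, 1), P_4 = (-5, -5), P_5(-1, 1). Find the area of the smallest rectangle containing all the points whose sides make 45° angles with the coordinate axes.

In coordinates u = x + y, v = x − y the rectangle is axis-aligned; the map (x,y)→(u,v) scales areas by 2.
u-values: -4, -2, -2, -10, 0; range = 0 − (-10) = 10.
v-values: 0, 10, -4, 0, -2; range = 10 − (-4) = 14.
Area = (10 × 14) / 2 = 70.

70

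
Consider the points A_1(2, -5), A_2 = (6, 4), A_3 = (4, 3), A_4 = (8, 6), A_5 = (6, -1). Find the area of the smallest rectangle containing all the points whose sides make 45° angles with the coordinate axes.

In coordinates u = x + y, v = x − y the rectangle is axis-aligned; the map (x,y)→(u,v) scales areas by 2.
u-values: -3, 10, 7, 14, 5; range = 14 − (-3) = 17.
v-values: 7, 2, 1, 2, 7; range = 7 − 1 = 6.
Area = (17 × 6) / 2 = 51.

51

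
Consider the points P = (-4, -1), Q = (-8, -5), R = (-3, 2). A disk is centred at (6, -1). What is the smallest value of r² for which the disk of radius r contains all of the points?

212

The required radius is the distance from (6, -1) to the farthest point.
Squared distances: 100, 212, 90.
Maximum is 212, attained at Q.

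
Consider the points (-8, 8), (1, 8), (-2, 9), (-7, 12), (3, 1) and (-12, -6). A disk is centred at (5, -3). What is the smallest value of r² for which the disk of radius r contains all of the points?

The required radius is the distance from (5, -3) to the farthest point.
Squared distances: 290, 137, 193, 369, 20, 298.
Maximum is 369, attained at (-7, 12).

369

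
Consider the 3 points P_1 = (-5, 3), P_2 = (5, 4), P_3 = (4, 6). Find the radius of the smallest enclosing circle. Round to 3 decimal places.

5.025

Side lengths²: P_1P_2² = 101, P_1P_3² = 90, P_2P_3² = 5.
Since P_1P_2² = 101 ≥ 90 + 5 = 95, the angle opposite P_1P_2 is not acute, so the smallest enclosing circle has P_1P_2 as diameter.
Centre = midpoint of P_1P_2 = (0, 3.5), r² = 101/4 = 25.25.
r = √(25.25) ≈ 5.025.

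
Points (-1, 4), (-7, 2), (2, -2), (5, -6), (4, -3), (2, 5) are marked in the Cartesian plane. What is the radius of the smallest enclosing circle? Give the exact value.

65/9

The minimum enclosing circle is determined by three boundary points: (-7, 2), (5, -6), (2, 5).
Their circumcentre is (-7/9, -5/3) with r² = 4225/81.
The farthest remaining point (-1, 4) is at distance² 2605/81 ≤ 4225/81.
r = √(4225/81) = 65/9.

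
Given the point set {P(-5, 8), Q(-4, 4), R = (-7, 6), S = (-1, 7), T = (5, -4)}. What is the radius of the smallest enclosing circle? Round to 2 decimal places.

A smallest enclosing disk is always determined by at most three of the input points on its boundary.
The minimum enclosing circle is determined by three boundary points: P, R, T.
Their circumcentre is (-6/11, 17/11) with r² = 7442/121.
The farthest remaining point S is at distance² 3625/121 ≤ 7442/121.
r = √(7442/121) ≈ 7.84.

7.84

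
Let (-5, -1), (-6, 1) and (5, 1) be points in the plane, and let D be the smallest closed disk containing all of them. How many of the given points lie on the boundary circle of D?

2

Call the three points A, B, C in the order given.
Side lengths²: AB² = 5, AC² = 104, BC² = 121.
Since BC² = 121 ≥ 104 + 5 = 109, the angle opposite BC is not acute, so the smallest enclosing circle has BC as diameter.
Centre = midpoint of BC = (-0.5, 1), r² = 121/4 = 30.25.
The points at distance exactly r from the centre are (-6, 1), (5, 1) — 2 points.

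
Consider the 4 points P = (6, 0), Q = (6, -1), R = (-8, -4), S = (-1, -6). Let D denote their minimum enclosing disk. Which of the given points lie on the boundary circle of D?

The minimum enclosing circle of a finite set is fixed by two of the points (as a diameter) or three (as a circumcircle).
The farthest pair is P–R with squared distance 212. The circle on this segment as diameter has centre (-1, -2) and r² = 212/4 = 53.
Check Q: distance² to centre = 50 ≤ 53, so it lies inside.
All remaining points lie in this disk, and no smaller disk contains both endpoints, so this is the minimum enclosing circle.
The points at distance exactly r from the centre are P, R — 2 points.

P, R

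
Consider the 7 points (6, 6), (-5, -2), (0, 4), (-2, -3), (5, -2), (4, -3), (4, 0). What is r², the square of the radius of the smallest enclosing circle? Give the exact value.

46.25

By Welzl's lemma the MEC is supported by two points (diametrically opposite) or three points (on a circumcircle).
The farthest pair is (6, 6)–(-5, -2) with squared distance 185. The circle on this segment as diameter has centre (0.5, 2) and r² = 185/4 = 46.25.
Check (0, 4): distance² to centre = 4.25 ≤ 46.25, so it lies inside.
All remaining points lie in this disk, and no smaller disk contains both endpoints, so this is the minimum enclosing circle.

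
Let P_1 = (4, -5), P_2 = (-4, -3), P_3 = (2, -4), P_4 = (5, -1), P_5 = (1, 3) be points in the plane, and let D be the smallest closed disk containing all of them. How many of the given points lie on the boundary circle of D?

3

A smallest enclosing disk is always determined by at most three of the input points on its boundary.
The minimum enclosing circle is determined by three boundary points: P_1, P_2, P_5.
Their circumcentre is (33/58, -50/29) with r² = 75701/3364.
The farthest remaining point P_4 is at distance² 67813/3364 ≤ 75701/3364.
The points at distance exactly r from the centre are P_1, P_2, P_5 — 3 points.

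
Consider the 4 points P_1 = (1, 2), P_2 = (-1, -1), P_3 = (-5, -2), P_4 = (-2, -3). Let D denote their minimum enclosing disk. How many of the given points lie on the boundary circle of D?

2

By Welzl's lemma the MEC is supported by two points (diametrically opposite) or three points (on a circumcircle).
The farthest pair is P_1–P_3 with squared distance 52. The circle on this segment as diameter has centre (-2, 0) and r² = 52/4 = 13.
Check P_2: distance² to centre = 2 ≤ 13, so it lies inside.
All remaining points lie in this disk, and no smaller disk contains both endpoints, so this is the minimum enclosing circle.
The points at distance exactly r from the centre are P_1, P_3 — 2 points.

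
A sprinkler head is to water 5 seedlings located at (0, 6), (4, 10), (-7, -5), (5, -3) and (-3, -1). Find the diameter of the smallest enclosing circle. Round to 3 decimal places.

By Welzl's lemma the MEC is supported by two points (diametrically opposite) or three points (on a circumcircle).
The farthest pair is (4, 10)–(-7, -5) with squared distance 346. The circle on this segment as diameter has centre (-1.5, 2.5) and r² = 346/4 = 86.5.
Check (0, 6): distance² to centre = 14.5 ≤ 86.5, so it lies inside.
All remaining points lie in this disk, and no smaller disk contains both endpoints, so this is the minimum enclosing circle.
Diameter = 2r = 2√(86.5) ≈ 18.601.

18.601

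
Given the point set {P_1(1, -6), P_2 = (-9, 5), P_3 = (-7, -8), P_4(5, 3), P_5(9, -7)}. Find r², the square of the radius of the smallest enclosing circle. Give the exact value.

By Welzl's lemma the MEC is supported by two points (diametrically opposite) or three points (on a circumcircle).
The farthest pair is P_2–P_5 with squared distance 468. The circle on this segment as diameter has centre (0, -1) and r² = 468/4 = 117.
Check P_1: distance² to centre = 26 ≤ 117, so it lies inside.
All remaining points lie in this disk, and no smaller disk contains both endpoints, so this is the minimum enclosing circle.

117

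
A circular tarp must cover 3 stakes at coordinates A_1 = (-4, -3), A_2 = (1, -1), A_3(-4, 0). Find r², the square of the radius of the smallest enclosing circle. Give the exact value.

Side lengths²: A_1A_2² = 29, A_1A_3² = 9, A_2A_3² = 26.
Since A_1A_2² = 29 < 26 + 9 = 35, the triangle is acute, so the smallest enclosing circle is the circumcircle.
Circumcentre = (-1.7, -1.5), r² = 7.54.

7.54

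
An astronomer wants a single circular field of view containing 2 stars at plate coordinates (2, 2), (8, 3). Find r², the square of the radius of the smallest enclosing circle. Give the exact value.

9.25

The smallest circle enclosing two points has them as diameter endpoints.
Centre = midpoint = (5, 2.5); r² = |(2, 2)−(8, 3)|²/4 = 37/4 = 9.25.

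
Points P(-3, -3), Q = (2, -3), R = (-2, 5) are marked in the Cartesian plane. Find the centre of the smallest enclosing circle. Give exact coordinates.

(-0.5, 0.75)

Side lengths²: PQ² = 25, PR² = 65, QR² = 80.
Since QR² = 80 < 65 + 25 = 90, the triangle is acute, so the smallest enclosing circle is the circumcircle.
Circumcentre = (-0.5, 0.75), r² = 20.3125.
Centre = (-0.5, 0.75).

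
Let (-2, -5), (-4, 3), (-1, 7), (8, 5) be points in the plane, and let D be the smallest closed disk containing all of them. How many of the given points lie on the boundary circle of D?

By Welzl's lemma the MEC is supported by two points (diametrically opposite) or three points (on a circumcircle).
The minimum enclosing circle is determined by three boundary points: (-2, -5), (-1, 7), (8, 5).
Their circumcentre is (51/22, 15/22) with r² = 12325/242.
The farthest remaining point (-4, 3) is at distance² 10961/242 ≤ 12325/242.
The points at distance exactly r from the centre are (-2, -5), (-1, 7), (8, 5) — 3 points.

3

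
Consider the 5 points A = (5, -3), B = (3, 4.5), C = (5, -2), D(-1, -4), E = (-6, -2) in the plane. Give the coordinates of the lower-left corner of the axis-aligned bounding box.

(-6, -4)

x-range [-6, 5], y-range [-4, 4.5].
The lower-left corner is (-6, -4).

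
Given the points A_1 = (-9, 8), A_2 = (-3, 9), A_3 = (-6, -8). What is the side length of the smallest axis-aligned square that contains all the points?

The bounding box has width 6 and height 17.
An axis-aligned square enclosing the set must have side ≥ max(width, height).
So the minimum side is max(6, 17) = 17.

17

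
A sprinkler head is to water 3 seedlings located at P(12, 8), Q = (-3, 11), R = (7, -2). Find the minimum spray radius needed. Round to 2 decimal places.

Side lengths²: PQ² = 234, PR² = 125, QR² = 269.
Since QR² = 269 < 234 + 125 = 359, the triangle is acute, so the smallest enclosing circle is the circumcircle.
Circumcentre = (83/22, 129/22), r² = 17485/242.
r = √(17485/242) ≈ 8.50.

8.50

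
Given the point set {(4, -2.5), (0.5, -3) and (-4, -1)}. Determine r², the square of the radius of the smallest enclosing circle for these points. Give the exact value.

Call the three points A, B, C in the order given.
Side lengths²: AB² = 12.5, AC² = 66.25, BC² = 24.25.
Since AC² = 66.25 ≥ 24.25 + 12.5 = 36.75, the angle opposite AC is not acute, so the smallest enclosing circle has AC as diameter.
Centre = midpoint of AC = (0, -1.75), r² = 66.25/4 = 16.5625.

16.5625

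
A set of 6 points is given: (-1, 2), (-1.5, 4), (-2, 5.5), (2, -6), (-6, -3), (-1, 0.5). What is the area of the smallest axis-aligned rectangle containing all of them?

92

x ranges over [-6, 2], width 8.
y ranges over [-6, 5.5], height 11.5.
Area = 8 × 11.5 = 92.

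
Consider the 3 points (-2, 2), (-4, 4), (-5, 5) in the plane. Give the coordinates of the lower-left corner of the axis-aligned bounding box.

x-range [-5, -2], y-range [2, 5].
The lower-left corner is (-5, 2).

(-5, 2)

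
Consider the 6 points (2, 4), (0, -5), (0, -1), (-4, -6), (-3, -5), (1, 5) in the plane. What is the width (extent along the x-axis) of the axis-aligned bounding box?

6

max x = 2, min x = -4, so width = 6.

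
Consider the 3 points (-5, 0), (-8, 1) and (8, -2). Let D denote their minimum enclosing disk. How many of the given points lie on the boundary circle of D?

Call the three points A, B, C in the order given.
Side lengths²: AB² = 10, AC² = 173, BC² = 265.
Since BC² = 265 ≥ 173 + 10 = 183, the angle opposite BC is not acute, so the smallest enclosing circle has BC as diameter.
Centre = midpoint of BC = (0, -0.5), r² = 265/4 = 66.25.
The points at distance exactly r from the centre are (-8, 1), (8, -2) — 2 points.

2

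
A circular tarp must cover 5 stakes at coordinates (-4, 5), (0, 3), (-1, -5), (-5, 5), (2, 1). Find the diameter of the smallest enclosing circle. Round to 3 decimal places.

10.770

By Welzl's lemma the MEC is supported by two points (diametrically opposite) or three points (on a circumcircle).
The farthest pair is (-1, -5)–(-5, 5) with squared distance 116. The circle on this segment as diameter has centre (-3, 0) and r² = 116/4 = 29.
Check (-4, 5): distance² to centre = 26 ≤ 29, so it lies inside.
All remaining points lie in this disk, and no smaller disk contains both endpoints, so this is the minimum enclosing circle.
Diameter = 2r = 2√29 ≈ 10.770.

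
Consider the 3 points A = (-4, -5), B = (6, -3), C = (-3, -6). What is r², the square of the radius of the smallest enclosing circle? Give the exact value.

26

Side lengths²: AB² = 104, AC² = 2, BC² = 90.
Since AB² = 104 ≥ 90 + 2 = 92, the angle opposite AB is not acute, so the smallest enclosing circle has AB as diameter.
Centre = midpoint of AB = (1, -4), r² = 104/4 = 26.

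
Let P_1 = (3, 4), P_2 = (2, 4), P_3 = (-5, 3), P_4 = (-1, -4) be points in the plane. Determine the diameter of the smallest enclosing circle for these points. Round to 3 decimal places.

9.690

A smallest enclosing disk is always determined by at most three of the input points on its boundary.
The minimum enclosing circle is determined by three boundary points: P_1, P_3, P_4.
Their circumcentre is (-2/3, 5/6) with r² = 845/36.
The farthest remaining point P_2 is at distance² 617/36 ≤ 845/36.
Diameter = 2r = 2√(845/36) ≈ 9.690.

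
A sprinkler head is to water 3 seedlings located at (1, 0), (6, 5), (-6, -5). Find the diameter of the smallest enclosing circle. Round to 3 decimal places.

15.620

Call the three points A, B, C in the order given.
Side lengths²: AB² = 50, AC² = 74, BC² = 244.
Since BC² = 244 ≥ 74 + 50 = 124, the angle opposite BC is not acute, so the smallest enclosing circle has BC as diameter.
Centre = midpoint of BC = (0, 0), r² = 244/4 = 61.
Diameter = 2r = 2√61 ≈ 15.620.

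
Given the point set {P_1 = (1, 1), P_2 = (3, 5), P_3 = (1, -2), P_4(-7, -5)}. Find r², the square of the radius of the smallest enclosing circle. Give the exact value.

The minimum enclosing circle of a finite set is fixed by two of the points (as a diameter) or three (as a circumcircle).
The farthest pair is P_2–P_4 with squared distance 200. The circle on this segment as diameter has centre (-2, 0) and r² = 200/4 = 50.
Check P_1: distance² to centre = 10 ≤ 50, so it lies inside.
All remaining points lie in this disk, and no smaller disk contains both endpoints, so this is the minimum enclosing circle.

50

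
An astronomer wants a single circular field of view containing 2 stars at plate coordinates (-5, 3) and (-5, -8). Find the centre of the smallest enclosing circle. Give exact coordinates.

(-5, -2.5)

The smallest circle enclosing two points has them as diameter endpoints.
Centre = midpoint = (-5, -2.5); r² = |(-5, 3)−(-5, -8)|²/4 = 121/4 = 30.25.
Centre = (-5, -2.5).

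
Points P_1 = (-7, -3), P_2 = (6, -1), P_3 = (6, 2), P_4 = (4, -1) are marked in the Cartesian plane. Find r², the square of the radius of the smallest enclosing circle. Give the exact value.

48.5

By Welzl's lemma the MEC is supported by two points (diametrically opposite) or three points (on a circumcircle).
The farthest pair is P_1–P_3 with squared distance 194. The circle on this segment as diameter has centre (-0.5, -0.5) and r² = 194/4 = 48.5.
Check P_2: distance² to centre = 42.5 ≤ 48.5, so it lies inside.
All remaining points lie in this disk, and no smaller disk contains both endpoints, so this is the minimum enclosing circle.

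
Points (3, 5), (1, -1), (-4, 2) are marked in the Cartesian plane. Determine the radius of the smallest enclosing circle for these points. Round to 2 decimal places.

3.90

Call the three points A, B, C in the order given.
Side lengths²: AB² = 40, AC² = 58, BC² = 34.
Since AC² = 58 < 40 + 34 = 74, the triangle is acute, so the smallest enclosing circle is the circumcircle.
Circumcentre = (-1/6, 49/18), r² = 2465/162.
r = √(2465/162) ≈ 3.90.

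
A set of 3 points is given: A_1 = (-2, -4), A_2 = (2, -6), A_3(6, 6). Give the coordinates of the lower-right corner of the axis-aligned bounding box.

(6, -6)

x-range [-2, 6], y-range [-6, 6].
The lower-right corner is (6, -6).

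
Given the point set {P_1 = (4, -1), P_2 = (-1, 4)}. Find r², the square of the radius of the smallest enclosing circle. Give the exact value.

The smallest circle enclosing two points has them as diameter endpoints.
Centre = midpoint = (1.5, 1.5); r² = |P_1P_2|²/4 = 50/4 = 12.5.

12.5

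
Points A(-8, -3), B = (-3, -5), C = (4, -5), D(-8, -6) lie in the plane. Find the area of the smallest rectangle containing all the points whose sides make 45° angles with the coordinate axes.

91

In coordinates u = x + y, v = x − y the rectangle is axis-aligned; the map (x,y)→(u,v) scales areas by 2.
u-values: -11, -8, -1, -14; range = -1 − (-14) = 13.
v-values: -5, 2, 9, -2; range = 9 − (-5) = 14.
Area = (13 × 14) / 2 = 91.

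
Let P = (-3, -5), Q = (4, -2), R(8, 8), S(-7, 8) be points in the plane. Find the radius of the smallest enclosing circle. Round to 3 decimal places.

The minimum enclosing circle of a finite set is fixed by two of the points (as a diameter) or three (as a circumcircle).
The minimum enclosing circle is determined by three boundary points: P, R, S.
Their circumcentre is (0.5, 83/26) with r² = 26825/338.
The farthest remaining point Q is at distance² 13253/338 ≤ 26825/338.
r = √(26825/338) ≈ 8.909.

8.909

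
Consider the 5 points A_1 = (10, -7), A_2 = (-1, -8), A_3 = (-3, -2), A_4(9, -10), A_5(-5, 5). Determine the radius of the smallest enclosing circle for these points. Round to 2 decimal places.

10.26

The minimum enclosing circle of a finite set is fixed by two of the points (as a diameter) or three (as a circumcircle).
The farthest pair is A_4–A_5 with squared distance 421. The circle on this segment as diameter has centre (2, -2.5) and r² = 421/4 = 105.25.
Check A_1: distance² to centre = 84.25 ≤ 105.25, so it lies inside.
All remaining points lie in this disk, and no smaller disk contains both endpoints, so this is the minimum enclosing circle.
r = √(105.25) ≈ 10.26.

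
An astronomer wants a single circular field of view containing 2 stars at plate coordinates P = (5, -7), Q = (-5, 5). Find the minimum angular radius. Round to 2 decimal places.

7.81

The smallest circle enclosing two points has them as diameter endpoints.
Centre = midpoint = (0, -1); r² = |PQ|²/4 = 244/4 = 61.
r = √61 ≈ 7.81.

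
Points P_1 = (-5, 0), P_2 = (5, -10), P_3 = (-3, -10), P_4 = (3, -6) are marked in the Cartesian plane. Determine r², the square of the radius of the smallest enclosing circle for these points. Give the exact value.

By Welzl's lemma the MEC is supported by two points (diametrically opposite) or three points (on a circumcircle).
The farthest pair is P_1–P_2 with squared distance 200. The circle on this segment as diameter has centre (0, -5) and r² = 200/4 = 50.
Check P_3: distance² to centre = 34 ≤ 50, so it lies inside.
All remaining points lie in this disk, and no smaller disk contains both endpoints, so this is the minimum enclosing circle.

50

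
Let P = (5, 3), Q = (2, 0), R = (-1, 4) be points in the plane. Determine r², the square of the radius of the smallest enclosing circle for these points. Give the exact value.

Side lengths²: PQ² = 18, PR² = 37, QR² = 25.
Since PR² = 37 < 25 + 18 = 43, the triangle is acute, so the smallest enclosing circle is the circumcircle.
Circumcentre = (27/14, 43/14), r² = 925/98.

925/98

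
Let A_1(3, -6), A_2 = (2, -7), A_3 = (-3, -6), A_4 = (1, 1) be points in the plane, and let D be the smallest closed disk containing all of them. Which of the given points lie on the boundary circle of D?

A smallest enclosing disk is always determined by at most three of the input points on its boundary.
The minimum enclosing circle is determined by three boundary points: A_2, A_3, A_4.
Their circumcentre is (1/6, -19/6) with r² = 325/18.
The farthest remaining point A_1 is at distance² 289/18 ≤ 325/18.
The points at distance exactly r from the centre are A_2, A_3, A_4 — 3 points.

A_2, A_3, A_4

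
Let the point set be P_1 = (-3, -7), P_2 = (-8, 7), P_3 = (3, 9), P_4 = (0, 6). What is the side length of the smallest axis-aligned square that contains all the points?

The bounding box has width 11 and height 16.
An axis-aligned square enclosing the set must have side ≥ max(width, height).
So the minimum side is max(11, 16) = 16.

16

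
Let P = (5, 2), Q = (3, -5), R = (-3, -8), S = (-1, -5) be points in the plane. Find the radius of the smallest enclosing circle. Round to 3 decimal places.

6.403

A smallest enclosing disk is always determined by at most three of the input points on its boundary.
The farthest pair is P–R with squared distance 164. The circle on this segment as diameter has centre (1, -3) and r² = 164/4 = 41.
Check Q: distance² to centre = 8 ≤ 41, so it lies inside.
All remaining points lie in this disk, and no smaller disk contains both endpoints, so this is the minimum enclosing circle.
r = √41 ≈ 6.403.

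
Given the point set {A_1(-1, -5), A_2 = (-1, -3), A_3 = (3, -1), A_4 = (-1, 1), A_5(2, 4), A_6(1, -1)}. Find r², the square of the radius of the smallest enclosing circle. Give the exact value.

The minimum enclosing circle of a finite set is fixed by two of the points (as a diameter) or three (as a circumcircle).
The farthest pair is A_1–A_5 with squared distance 90. The circle on this segment as diameter has centre (0.5, -0.5) and r² = 90/4 = 22.5.
Check A_2: distance² to centre = 8.5 ≤ 22.5, so it lies inside.
All remaining points lie in this disk, and no smaller disk contains both endpoints, so this is the minimum enclosing circle.

22.5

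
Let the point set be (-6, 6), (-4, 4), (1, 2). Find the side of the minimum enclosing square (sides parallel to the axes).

The bounding box has width 7 and height 4.
An axis-aligned square enclosing the set must have side ≥ max(width, height).
So the minimum side is max(7, 4) = 7.

7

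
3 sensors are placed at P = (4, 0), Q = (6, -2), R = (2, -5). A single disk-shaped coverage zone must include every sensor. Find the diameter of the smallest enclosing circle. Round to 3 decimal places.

Side lengths²: PQ² = 8, PR² = 29, QR² = 25.
Since PR² = 29 < 25 + 8 = 33, the triangle is acute, so the smallest enclosing circle is the circumcircle.
Circumcentre = (47/14, -37/14), r² = 725/98.
Diameter = 2r = 2√(725/98) ≈ 5.440.

5.440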